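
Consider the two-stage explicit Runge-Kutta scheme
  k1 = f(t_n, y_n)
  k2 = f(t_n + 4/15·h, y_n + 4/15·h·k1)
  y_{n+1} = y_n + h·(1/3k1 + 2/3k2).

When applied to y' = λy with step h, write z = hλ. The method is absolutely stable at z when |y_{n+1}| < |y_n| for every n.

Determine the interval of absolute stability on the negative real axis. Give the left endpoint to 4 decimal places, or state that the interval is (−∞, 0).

With y'=λy (z=hλ):
  k1=λy_n ⇒ h·k1=z·y_n;  k2=λ(1+4/15z)y_n ⇒ h·k2=z(1+4/15z)y_n
  y_{n+1}/y_n = 1 + 1/3z + 2/3z(1+4/15z) = 1 + z + 8/45z²
  Hence R(z) = 1 + z + 8/45z².

Find x<0 with |R(x)|<1.
x=-1.24: |R|=0.0334
R=1: x+8/45x²=0 ⇒ x=−45/8=-5.6250; min R=1−1/(4·8/45)=-0.4062>−1
Confirm numerically:
  x=-5.394: |R|=0.77849 <1
  x=-5.000: |R|=0.44444 <1
  x=-4.792: |R|=0.29036 <1
  x=-4.131: |R|=0.09719 <1
  x=-5.998: |R|=1.39773 >1
  x=-5.913: |R|=1.30275 >1
  x=-5.726: |R|=1.10281 >1
Interval (-5.6250, 0).

(-5.6250, 0).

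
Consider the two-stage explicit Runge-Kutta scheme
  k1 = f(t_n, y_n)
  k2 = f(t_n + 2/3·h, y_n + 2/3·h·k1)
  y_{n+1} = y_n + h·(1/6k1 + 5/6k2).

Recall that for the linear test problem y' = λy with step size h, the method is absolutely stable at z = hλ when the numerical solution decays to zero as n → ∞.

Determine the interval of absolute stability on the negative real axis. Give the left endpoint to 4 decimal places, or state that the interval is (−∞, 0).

z∈(-1.8000,0).

With y'=λy (z=hλ):
  k1=λy_n ⇒ h·k1=z·y_n;  k2=λ(1+2/3z)y_n ⇒ h·k2=z(1+2/3z)y_n
  y_{n+1}/y_n = 1 + 1/6z + 5/6z(1+2/3z) = 1 + z + 5/9z²
  so R(z) = 1 + z + 5/9z².

Solve |R(x)|<1 on ℝ⁻.
x=-1.36: |R|=0.6676
R=1: x+5/9x²=0 ⇒ x=−9/5=-1.8000; min R=1−1/(4·5/9)=0.5500>−1
Confirm numerically:
  x=-1.739: |R|=0.94107 <1
  x=-1.532: |R|=0.77190 <1
  x=-0.751: |R|=0.56233 <1
  x=-2.174: |R|=1.45171 >1
  x=-2.008: |R|=1.23204 >1
  x=-1.980: |R|=1.19800 >1
Stable set (-1.8000, 0).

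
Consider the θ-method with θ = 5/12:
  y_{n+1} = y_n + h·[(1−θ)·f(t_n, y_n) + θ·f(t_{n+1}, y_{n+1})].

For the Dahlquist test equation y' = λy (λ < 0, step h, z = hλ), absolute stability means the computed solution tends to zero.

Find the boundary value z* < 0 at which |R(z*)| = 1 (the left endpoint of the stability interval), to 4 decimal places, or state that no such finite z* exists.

Set f=λy, z=hλ:
  y_{n+1} = y_n + z·[7/12·y_n + 5/12·y_{n+1}] ⇒ (1 − 5/12z)y_{n+1} = (1 + 7/12z)y_n
  ⇒ R(z) = (1 + 7/12z)/(1 − 5/12z).

Need |R(x)|<1, x<0.
x=-1.77: |R|=0.0187
R=−1: 1+7/12x = −1+5/12x ⇒ -1/6x=2 ⇒ x=2/(-1/6)=-12.0000
Confirm numerically:
  x=-11.699: |R|=0.99146 <1
  x=-10.512: |R|=0.95390 <1
  x=-8.116: |R|=0.85226 <1
  x=-5.760: |R|=0.69412 <1
  x=-12.434: |R|=1.01170 >1
  x=-12.173: |R|=1.00475 >1
  x=-12.066: |R|=1.00182 >1
Interval (-12.0000, 0).

left endpoint -12.0000.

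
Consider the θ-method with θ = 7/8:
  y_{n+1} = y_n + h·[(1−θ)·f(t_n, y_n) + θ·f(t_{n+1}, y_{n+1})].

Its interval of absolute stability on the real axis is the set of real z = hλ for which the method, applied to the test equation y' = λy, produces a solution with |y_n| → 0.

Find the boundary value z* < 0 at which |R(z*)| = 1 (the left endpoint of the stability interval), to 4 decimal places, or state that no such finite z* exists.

With y'=λy (z=hλ):
  y_{n+1} = y_n + z·[1/8·y_n + 7/8·y_{n+1}] ⇒ (1 − 7/8z)y_{n+1} = (1 + 1/8z)y_n
  Hence R(z) = (1 + 1/8z)/(1 − 7/8z).

Need |R(x)|<1, x<0.
x=-0.31: |R|=0.7561
x=-2: |R|=0.2727
x=-10: |R|=0.0256
x=-100: |R|=0.1299
θ=7/8≥1/2 ⇒ |1+1/8x|<|1−7/8x| ∀x<0 ⇒ interval (−∞,0).

unbounded; (−∞, 0).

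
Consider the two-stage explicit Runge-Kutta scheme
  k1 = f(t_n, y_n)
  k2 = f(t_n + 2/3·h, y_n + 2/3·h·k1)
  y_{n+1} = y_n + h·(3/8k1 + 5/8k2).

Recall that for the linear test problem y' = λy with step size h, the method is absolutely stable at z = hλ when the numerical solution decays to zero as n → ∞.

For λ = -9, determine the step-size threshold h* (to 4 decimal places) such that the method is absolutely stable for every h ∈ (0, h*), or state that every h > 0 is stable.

(-2.4000,0); λ=-9 ⇒ h* = (12/5)/9 = 0.2667.

Test eqn y'=λy, z=hλ:
  k1=λy_n ⇒ h·k1=z·y_n;  k2=λ(1+2/3z)y_n ⇒ h·k2=z(1+2/3z)y_n
  y_{n+1}/y_n = 1 + 3/8z + 5/8z(1+2/3z) = 1 + z + 5/12z²
  ⇒ R(z) = 1 + z + 5/12z².

Boundary: |R(x)|=1, x<0.
x=-1.45: |R|=0.4260
R=1: x+5/12x²=0 ⇒ x=−12/5=-2.4000; min R=1−1/(4·5/12)=0.4000>−1
Confirm numerically:
  x=-2.081: |R|=0.72340 <1
  x=-1.421: |R|=0.42035 <1
  x=-1.256: |R|=0.40131 <1
  x=-2.696: |R|=1.33251 >1
  x=-2.594: |R|=1.20968 >1
  x=-2.469: |R|=1.07098 >1
So |R|<1 on (-2.4000, 0).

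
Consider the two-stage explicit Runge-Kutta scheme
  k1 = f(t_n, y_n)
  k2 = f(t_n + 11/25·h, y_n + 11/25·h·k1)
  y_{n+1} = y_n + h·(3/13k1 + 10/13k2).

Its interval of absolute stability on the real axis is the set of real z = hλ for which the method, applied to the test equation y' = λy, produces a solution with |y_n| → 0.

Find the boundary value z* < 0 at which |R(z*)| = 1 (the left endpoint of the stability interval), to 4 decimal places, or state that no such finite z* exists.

z* = -2.9545.

With y'=λy (z=hλ):
  k1=λy_n ⇒ h·k1=z·y_n;  k2=λ(1+11/25z)y_n ⇒ h·k2=z(1+11/25z)y_n
  y_{n+1}/y_n = 1 + 3/13z + 10/13z(1+11/25z) = 1 + z + 22/65z²
  so R(z) = 1 + z + 22/65z².

Need |R(x)|<1, x<0.
x=-0.45: |R|=0.6185
R=1: x+22/65x²=0 ⇒ x=−65/22=-2.9545; min R=1−1/(4·22/65)=0.2614>−1
Confirm numerically:
  x=-2.817: |R|=0.86886 <1
  x=-2.781: |R|=0.83665 <1
  x=-2.543: |R|=0.64578 <1
  x=-3.542: |R|=1.70426 >1
  x=-3.236: |R|=1.30827 >1
  x=-3.017: |R|=1.06377 >1
Stable set (-2.9545, 0).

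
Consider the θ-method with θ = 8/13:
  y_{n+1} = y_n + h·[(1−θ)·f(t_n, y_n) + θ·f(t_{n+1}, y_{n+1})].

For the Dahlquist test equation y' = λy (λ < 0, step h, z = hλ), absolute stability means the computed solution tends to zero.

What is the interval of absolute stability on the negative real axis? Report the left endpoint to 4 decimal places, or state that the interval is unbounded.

unbounded; (−∞, 0).

Test eqn y'=λy, z=hλ:
  y_{n+1} = y_n + z·[5/13·y_n + 8/13·y_{n+1}] ⇒ (1 − 8/13z)y_{n+1} = (1 + 5/13z)y_n
  so R(z) = (1 + 5/13z)/(1 − 8/13z).

Solve |R(x)|<1 on ℝ⁻.
x=-1.15: |R|=0.3266
x=-2: |R|=0.1034
x=-10: |R|=0.3978
x=-100: |R|=0.5990
θ=8/13≥1/2 ⇒ |1+5/13x|<|1−8/13x| ∀x<0 ⇒ unbounded interval.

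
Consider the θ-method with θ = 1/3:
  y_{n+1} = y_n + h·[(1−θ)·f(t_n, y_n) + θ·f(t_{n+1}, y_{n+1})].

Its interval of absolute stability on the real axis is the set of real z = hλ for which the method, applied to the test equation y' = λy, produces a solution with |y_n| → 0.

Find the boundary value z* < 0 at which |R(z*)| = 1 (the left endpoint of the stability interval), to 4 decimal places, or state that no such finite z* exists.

Test eqn y'=λy, z=hλ:
  y_{n+1} = y_n + z·[2/3·y_n + 1/3·y_{n+1}] ⇒ (1 − 1/3z)y_{n+1} = (1 + 2/3z)y_n
  ⇒ R(z) = (1 + 2/3z)/(1 − 1/3z).

Need |R(x)|<1, x<0.
x=-1.06: |R|=0.2167
R=−1: 1+2/3x = −1+1/3x ⇒ -1/3x=2 ⇒ x=2/(-1/3)=-6.0000
Confirm numerically:
  x=-4.832: |R|=0.85087 <1
  x=-4.663: |R|=0.82553 <1
  x=-4.006: |R|=0.71539 <1
  x=-6.221: |R|=1.02397 >1
  x=-6.198: |R|=1.02153 >1
Stable set (-6.0000, 0).

left endpoint -6.0000.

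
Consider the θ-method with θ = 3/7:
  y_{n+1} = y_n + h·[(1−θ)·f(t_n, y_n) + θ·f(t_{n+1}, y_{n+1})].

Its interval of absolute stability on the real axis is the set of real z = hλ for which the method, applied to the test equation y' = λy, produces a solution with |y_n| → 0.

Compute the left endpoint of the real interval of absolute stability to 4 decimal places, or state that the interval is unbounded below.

left endpoint -14.0000.

With y'=λy (z=hλ):
  y_{n+1} = y_n + z·[4/7·y_n + 3/7·y_{n+1}] ⇒ (1 − 3/7z)y_{n+1} = (1 + 4/7z)y_n
  ⇒ R(z) = (1 + 4/7z)/(1 − 3/7z).

Boundary: |R(x)|=1, x<0.
x=-1.22: |R|=0.1989
R=−1: 1+4/7x = −1+3/7x ⇒ -1/7x=2 ⇒ x=2/(-1/7)=-14.0000
Confirm numerically:
  x=-11.897: |R|=0.95074 <1
  x=-11.667: |R|=0.94445 <1
  x=-9.231: |R|=0.86254 <1
  x=-6.935: |R|=0.74591 <1
  x=-14.597: |R|=1.01175 >1
  x=-14.441: |R|=1.00876 >1
  x=-14.103: |R|=1.00209 >1
Stable set (-14.0000, 0).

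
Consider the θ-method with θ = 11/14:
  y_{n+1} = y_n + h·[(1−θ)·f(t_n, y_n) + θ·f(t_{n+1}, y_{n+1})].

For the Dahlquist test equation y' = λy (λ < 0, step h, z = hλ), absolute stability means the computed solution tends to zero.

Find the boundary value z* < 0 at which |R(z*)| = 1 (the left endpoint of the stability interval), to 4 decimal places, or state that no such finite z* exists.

Set f=λy, z=hλ:
  y_{n+1} = y_n + z·[3/14·y_n + 11/14·y_{n+1}] ⇒ (1 − 11/14z)y_{n+1} = (1 + 3/14z)y_n
  so R(z) = (1 + 3/14z)/(1 − 11/14z).

Solve |R(x)|<1 on ℝ⁻.
x=-0.34: |R|=0.7317
x=-2: |R|=0.2222
x=-10: |R|=0.1290
x=-100: |R|=0.2567
θ=11/14≥1/2 ⇒ |1+3/14x|<|1−11/14x| ∀x<0 ⇒ interval (−∞,0).

(−∞, 0) — no finite endpoint.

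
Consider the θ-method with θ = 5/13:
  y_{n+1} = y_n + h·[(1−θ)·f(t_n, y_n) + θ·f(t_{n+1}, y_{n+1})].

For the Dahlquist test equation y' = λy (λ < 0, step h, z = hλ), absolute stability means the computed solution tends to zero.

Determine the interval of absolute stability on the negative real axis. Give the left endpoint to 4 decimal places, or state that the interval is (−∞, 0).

(-8.6667, 0).

On y'=λy, z=hλ:
  y_{n+1} = y_n + z·[8/13·y_n + 5/13·y_{n+1}] ⇒ (1 − 5/13z)y_{n+1} = (1 + 8/13z)y_n
  so R(z) = (1 + 8/13z)/(1 − 5/13z).

Boundary: |R(x)|=1, x<0.
x=-0.36: |R|=0.6838
R=−1: 1+8/13x = −1+5/13x ⇒ -3/13x=2 ⇒ x=2/(-3/13)=-8.6667
Confirm numerically:
  x=-8.614: |R|=0.99718 <1
  x=-7.050: |R|=0.89948 <1
  x=-5.235: |R|=0.73720 <1
  x=-4.631: |R|=0.66514 <1
  x=-9.141: |R|=1.02424 >1
  x=-9.126: |R|=1.02350 >1
So |R|<1 on (-8.6667, 0).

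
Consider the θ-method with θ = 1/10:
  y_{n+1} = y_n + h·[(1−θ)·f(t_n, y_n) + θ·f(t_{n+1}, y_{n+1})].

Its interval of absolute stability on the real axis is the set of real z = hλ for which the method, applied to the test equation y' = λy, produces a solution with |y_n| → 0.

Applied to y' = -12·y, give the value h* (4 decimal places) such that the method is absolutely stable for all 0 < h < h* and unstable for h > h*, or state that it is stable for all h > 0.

With y'=λy (z=hλ):
  y_{n+1} = y_n + z·[9/10·y_n + 1/10·y_{n+1}] ⇒ (1 − 1/10z)y_{n+1} = (1 + 9/10z)y_n
  Hence R(z) = (1 + 9/10z)/(1 − 1/10z).

Need |R(x)|<1, x<0.
x=-0.88: |R|=0.1912
R=−1: 1+9/10x = −1+1/10x ⇒ -4/5x=2 ⇒ x=2/(-4/5)=-2.5000
Confirm numerically:
  x=-1.638: |R|=0.40746 <1
  x=-1.585: |R|=0.36815 <1
  x=-1.553: |R|=0.34424 <1
  x=-2.982: |R|=1.29703 >1
  x=-2.595: |R|=1.06034 >1
So |R|<1 on (-2.5000, 0).

(-2.5000,0); λ=-12 ⇒ h* = (5/2)/12 = 0.2083.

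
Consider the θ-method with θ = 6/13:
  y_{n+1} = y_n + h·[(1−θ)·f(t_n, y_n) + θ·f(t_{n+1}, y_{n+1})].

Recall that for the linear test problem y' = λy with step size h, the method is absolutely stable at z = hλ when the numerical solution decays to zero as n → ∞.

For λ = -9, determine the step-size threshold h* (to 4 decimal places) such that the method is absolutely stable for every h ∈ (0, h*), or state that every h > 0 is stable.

With y'=λy (z=hλ):
  y_{n+1} = y_n + z·[7/13·y_n + 6/13·y_{n+1}] ⇒ (1 − 6/13z)y_{n+1} = (1 + 7/13z)y_n
  Hence R(z) = (1 + 7/13z)/(1 − 6/13z).

Boundary: |R(x)|=1, x<0.
x=-1.08: |R|=0.2793
R=−1: 1+7/13x = −1+6/13x ⇒ -1/13x=2 ⇒ x=2/(-1/13)=-26.0000
Confirm numerically:
  x=-22.926: |R|=0.97958 <1
  x=-17.298: |R|=0.92549 <1
  x=-14.409: |R|=0.88345 <1
  x=-11.113: |R|=0.81316 <1
  x=-26.524: |R|=1.00304 >1
  x=-26.512: |R|=1.00298 >1
  x=-26.377: |R|=1.00220 >1
Interval (-26.0000, 0).

(-26.0000,0); λ=-9 ⇒ h* = (26)/9 = 2.8889.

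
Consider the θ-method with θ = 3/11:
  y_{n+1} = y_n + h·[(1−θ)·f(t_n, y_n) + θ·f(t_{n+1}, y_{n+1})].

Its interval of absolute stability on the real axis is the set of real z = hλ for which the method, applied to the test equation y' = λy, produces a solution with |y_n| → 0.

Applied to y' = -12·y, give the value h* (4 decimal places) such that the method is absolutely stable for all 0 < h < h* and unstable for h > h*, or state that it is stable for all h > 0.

(-4.4000,0); λ=-12 ⇒ h* = (22/5)/12 = 0.3667.

Test eqn y'=λy, z=hλ:
  y_{n+1} = y_n + z·[8/11·y_n + 3/11·y_{n+1}] ⇒ (1 − 3/11z)y_{n+1} = (1 + 8/11z)y_n
  so R(z) = (1 + 8/11z)/(1 − 3/11z).

Find x<0 with |R(x)|<1.
x=-0.99: |R|=0.2205
R=−1: 1+8/11x = −1+3/11x ⇒ -5/11x=2 ⇒ x=2/(-5/11)=-4.4000
Confirm numerically:
  x=-3.913: |R|=0.89292 <1
  x=-3.764: |R|=0.85735 <1
  x=-2.842: |R|=0.60104 <1
  x=-4.697: |R|=1.05918 >1
  x=-4.656: |R|=1.05127 >1
  x=-4.644: |R|=1.04893 >1
So |R|<1 on (-4.4000, 0).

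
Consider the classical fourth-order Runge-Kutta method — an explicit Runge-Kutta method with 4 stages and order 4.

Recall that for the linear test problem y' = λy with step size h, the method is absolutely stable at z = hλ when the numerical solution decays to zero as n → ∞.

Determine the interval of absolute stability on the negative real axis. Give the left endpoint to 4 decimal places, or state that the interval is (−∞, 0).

z∈(-2.7853,0).

With y'=λy (z=hλ):
  order 4, 4-stage ⇒ R(z)=1+z+z^2/2+z^3/6+z^4/24
  (e.g. R(-0.56)=0.57163, |R|=0.57163)

Solve |R(x)|<1 on ℝ⁻.
x=-0.56: |R|=0.5716
|R(-1.16)|=0.3281 |R(-1.15)|=0.3306 |R(-0.76)|=0.4695
Bisect:
  x_lo=-3.4677 |R|=2.6200  x_hi=-0.1522 |R|=0.8588
  mid=-1.80996 |R|=0.28695 →hi
  mid=-2.63884 |R|=0.80073 →hi
  mid=-3.05328 |R|=1.48516 →lo
  mid=-2.84606 |R|=1.09555 →lo
  mid=-2.74245 |R|=0.93730 →hi
  mid=-2.79425 |R|=1.01360 →lo
  mid=-2.76835 |R|=0.97476 →hi
  mid=-2.78130 |R|=0.99400 →hi
  ...
  [-2.78535,-2.78515] ⇒ x*=-2.7853
Stable set (-2.7853, 0).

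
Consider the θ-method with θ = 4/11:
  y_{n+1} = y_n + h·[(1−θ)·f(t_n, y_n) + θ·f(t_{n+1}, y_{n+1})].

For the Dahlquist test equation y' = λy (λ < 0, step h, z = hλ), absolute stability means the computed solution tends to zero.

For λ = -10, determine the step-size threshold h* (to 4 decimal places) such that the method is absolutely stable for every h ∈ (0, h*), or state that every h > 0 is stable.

(-7.3333,0); λ=-10 ⇒ h* = (22/3)/10 = 0.7333.

With y'=λy (z=hλ):
  y_{n+1} = y_n + z·[7/11·y_n + 4/11·y_{n+1}] ⇒ (1 − 4/11z)y_{n+1} = (1 + 7/11z)y_n
  R(z) = (1 + 7/11z)/(1 − 4/11z).

Solve |R(x)|<1 on ℝ⁻.
x=-0.64: |R|=0.4808
R=−1: 1+7/11x = −1+4/11x ⇒ -3/11x=2 ⇒ x=2/(-3/11)=-7.3333
Confirm numerically:
  x=-5.692: |R|=0.85418 <1
  x=-5.521: |R|=0.83566 <1
  x=-5.355: |R|=0.81693 <1
  x=-3.007: |R|=0.43638 <1
  x=-7.875: |R|=1.03824 >1
  x=-7.815: |R|=1.03419 >1
  x=-7.482: |R|=1.01090 >1
Interval (-7.3333, 0).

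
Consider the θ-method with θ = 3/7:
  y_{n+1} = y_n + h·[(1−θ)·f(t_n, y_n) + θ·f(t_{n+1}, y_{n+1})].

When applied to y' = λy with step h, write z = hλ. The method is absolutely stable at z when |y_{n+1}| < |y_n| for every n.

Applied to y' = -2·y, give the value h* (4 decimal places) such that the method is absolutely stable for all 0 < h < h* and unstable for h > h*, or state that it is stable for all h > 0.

On y'=λy, z=hλ:
  y_{n+1} = y_n + z·[4/7·y_n + 3/7·y_{n+1}] ⇒ (1 − 3/7z)y_{n+1} = (1 + 4/7z)y_n
  Hence R(z) = (1 + 4/7z)/(1 − 3/7z).

Boundary: |R(x)|=1, x<0.
x=-1.51: |R|=0.0833
R=−1: 1+4/7x = −1+3/7x ⇒ -1/7x=2 ⇒ x=2/(-1/7)=-14.0000
Confirm numerically:
  x=-10.544: |R|=0.91054 <1
  x=-7.957: |R|=0.80425 <1
  x=-6.240: |R|=0.69829 <1
  x=-6.063: |R|=0.68490 <1
  x=-14.531: |R|=1.01050 >1
  x=-14.249: |R|=1.00501 >1
So |R|<1 on (-14.0000, 0).

(-14.0000,0); λ=-2 ⇒ h* = (14)/2 = 7.0000.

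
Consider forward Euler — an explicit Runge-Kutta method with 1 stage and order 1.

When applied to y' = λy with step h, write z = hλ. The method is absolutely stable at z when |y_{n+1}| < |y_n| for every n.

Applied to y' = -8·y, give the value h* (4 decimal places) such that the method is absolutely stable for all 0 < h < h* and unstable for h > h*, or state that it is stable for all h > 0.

(-2.0000,0); λ=-8 ⇒ h* = 0.2500.

Test eqn y'=λy, z=hλ:
  order 1, 1-stage ⇒ R(z)=1+z
  (e.g. R(-0.9)=0.10000, |R|=0.10000)

Solve |R(x)|<1 on ℝ⁻.
x=-0.9: |R|=0.1000
|R(-2.39)|=1.3900 |R(-1.18)|=0.1800 |R(-0.96)|=0.0400
Bisect:
  x_lo=-2.7105 |R|=1.7105  x_hi=-0.3237 |R|=0.6763
  mid=-1.51708 |R|=0.51708 →hi
  mid=-2.11378 |R|=1.11378 →lo
  mid=-1.81543 |R|=0.81543 →hi
  mid=-1.96460 |R|=0.96460 →hi
  mid=-2.03919 |R|=1.03919 →lo
  mid=-2.00190 |R|=1.00190 →lo
  mid=-1.98325 |R|=0.98325 →hi
  ...
  [-2.00000,-1.99986] ⇒ x*=-2.0000
So |R|<1 on (-2.0000, 0).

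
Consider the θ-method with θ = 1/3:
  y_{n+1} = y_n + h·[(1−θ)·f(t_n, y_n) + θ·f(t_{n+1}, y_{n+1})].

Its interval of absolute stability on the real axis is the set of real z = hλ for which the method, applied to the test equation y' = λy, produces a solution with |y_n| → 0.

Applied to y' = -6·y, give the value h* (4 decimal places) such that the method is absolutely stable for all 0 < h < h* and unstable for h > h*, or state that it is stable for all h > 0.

(-6.0000,0); λ=-6 ⇒ h* = (6)/6 = 1.0000.

Set f=λy, z=hλ:
  y_{n+1} = y_n + z·[2/3·y_n + 1/3·y_{n+1}] ⇒ (1 − 1/3z)y_{n+1} = (1 + 2/3z)y_n
  ⇒ R(z) = (1 + 2/3z)/(1 − 1/3z).

Boundary: |R(x)|=1, x<0.
x=-1.74: |R|=0.1013
R=−1: 1+2/3x = −1+1/3x ⇒ -1/3x=2 ⇒ x=2/(-1/3)=-6.0000
Confirm numerically:
  x=-5.971: |R|=0.99677 <1
  x=-4.768: |R|=0.84140 <1
  x=-3.932: |R|=0.70167 <1
  x=-3.724: |R|=0.66151 <1
  x=-6.550: |R|=1.05759 >1
  x=-6.277: |R|=1.02986 >1
  x=-6.220: |R|=1.02386 >1
Interval (-6.0000, 0).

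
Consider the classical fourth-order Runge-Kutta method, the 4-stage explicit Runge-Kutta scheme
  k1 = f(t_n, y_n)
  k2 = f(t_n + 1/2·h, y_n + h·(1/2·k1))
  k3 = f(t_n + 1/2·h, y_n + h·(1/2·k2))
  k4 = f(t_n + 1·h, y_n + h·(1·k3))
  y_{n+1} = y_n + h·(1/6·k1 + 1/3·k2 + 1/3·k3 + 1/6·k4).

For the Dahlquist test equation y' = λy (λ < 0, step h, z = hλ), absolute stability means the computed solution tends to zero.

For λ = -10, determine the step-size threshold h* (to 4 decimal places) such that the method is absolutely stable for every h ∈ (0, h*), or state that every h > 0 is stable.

Test eqn y'=λy, z=hλ:
  order 4, 4-stage ⇒ R(z)=1+z+z^2/2+z^3/6+z^4/24
  (e.g. R(-1.11)=0.34136, |R|=0.34136)

Boundary: |R(x)|=1, x<0.
x=-1.11: |R|=0.3414
|R(-2.59)|=0.7433 |R(-1.39)|=0.2840 |R(-1.37)|=0.2867
Bisect:
  x_lo=-3.3371 |R|=2.2045  x_hi=-0.0901 |R|=0.9139
  mid=-1.71357 |R|=0.27524 →hi
  mid=-2.52534 |R|=0.67377 →hi
  mid=-2.93122 |R|=1.24324 →lo
  mid=-2.72828 |R|=0.91738 →hi
  mid=-2.82975 |R|=1.06911 →lo
  mid=-2.77901 |R|=0.99057 →hi
  mid=-2.80438 |R|=1.02916 →lo
  ...
  [-2.78535,-2.78515] ⇒ x*=-2.7853
Interval (-2.7853, 0).

(-2.7853,0); λ=-10 ⇒ h* = 0.2785.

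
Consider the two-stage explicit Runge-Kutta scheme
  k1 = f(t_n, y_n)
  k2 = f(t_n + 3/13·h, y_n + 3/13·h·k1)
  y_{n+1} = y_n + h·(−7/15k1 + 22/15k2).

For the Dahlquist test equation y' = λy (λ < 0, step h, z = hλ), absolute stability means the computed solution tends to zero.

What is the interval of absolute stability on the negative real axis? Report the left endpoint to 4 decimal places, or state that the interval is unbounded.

(-2.9545, 0).

With y'=λy (z=hλ):
  k1=λy_n ⇒ h·k1=z·y_n;  k2=λ(1+3/13z)y_n ⇒ h·k2=z(1+3/13z)y_n
  y_{n+1}/y_n = 1 − 7/15z + 22/15z(1+3/13z) = 1 + z + 22/65z²
  ⇒ R(z) = 1 + z + 22/65z².

Need |R(x)|<1, x<0.
x=-1.17: |R|=0.2933
R=1: x+22/65x²=0 ⇒ x=−65/22=-2.9545; min R=1−1/(4·22/65)=0.2614>−1
Confirm numerically:
  x=-2.759: |R|=0.81740 <1
  x=-2.285: |R|=0.48218 <1
  x=-2.109: |R|=0.39644 <1
  x=-3.524: |R|=1.67921 >1
  x=-3.192: |R|=1.25654 >1
  x=-3.118: |R|=1.17250 >1
Stable set (-2.9545, 0).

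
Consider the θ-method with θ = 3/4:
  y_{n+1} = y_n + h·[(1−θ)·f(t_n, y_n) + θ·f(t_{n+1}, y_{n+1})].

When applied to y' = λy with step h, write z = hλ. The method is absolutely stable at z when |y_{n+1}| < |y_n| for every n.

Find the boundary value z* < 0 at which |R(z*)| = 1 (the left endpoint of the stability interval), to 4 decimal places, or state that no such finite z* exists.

interval (−∞, 0).

With y'=λy (z=hλ):
  y_{n+1} = y_n + z·[1/4·y_n + 3/4·y_{n+1}] ⇒ (1 − 3/4z)y_{n+1} = (1 + 1/4z)y_n
  ⇒ R(z) = (1 + 1/4z)/(1 − 3/4z).

Boundary: |R(x)|=1, x<0.
x=-1.73: |R|=0.2470
x=-2: |R|=0.2000
x=-10: |R|=0.1765
x=-100: |R|=0.3158
θ=3/4≥1/2 ⇒ |1+1/4x|<|1−3/4x| ∀x<0 ⇒ interval (−∞,0).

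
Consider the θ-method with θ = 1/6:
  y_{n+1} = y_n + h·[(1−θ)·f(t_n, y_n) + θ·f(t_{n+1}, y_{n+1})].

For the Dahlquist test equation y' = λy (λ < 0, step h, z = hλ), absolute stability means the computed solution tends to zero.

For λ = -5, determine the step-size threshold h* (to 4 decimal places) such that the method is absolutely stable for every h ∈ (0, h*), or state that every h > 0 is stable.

Test eqn y'=λy, z=hλ:
  y_{n+1} = y_n + z·[5/6·y_n + 1/6·y_{n+1}] ⇒ (1 − 1/6z)y_{n+1} = (1 + 5/6z)y_n
  ⇒ R(z) = (1 + 5/6z)/(1 − 1/6z).

Solve |R(x)|<1 on ℝ⁻.
x=-1.46: |R|=0.1743
R=−1: 1+5/6x = −1+1/6x ⇒ -2/3x=2 ⇒ x=2/(-2/3)=-3.0000
Confirm numerically:
  x=-2.967: |R|=0.98528 <1
  x=-2.341: |R|=0.68397 <1
  x=-1.702: |R|=0.32589 <1
  x=-3.481: |R|=1.20293 >1
  x=-3.208: |R|=1.09036 >1
Stable set (-3.0000, 0).

(-3.0000,0); λ=-5 ⇒ h* = (3)/5 = 0.6000.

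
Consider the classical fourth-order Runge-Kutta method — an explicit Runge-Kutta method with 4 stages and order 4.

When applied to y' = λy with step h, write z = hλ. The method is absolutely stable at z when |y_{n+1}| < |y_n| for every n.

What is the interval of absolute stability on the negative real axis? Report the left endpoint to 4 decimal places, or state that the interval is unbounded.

(-2.7853, 0).

Set f=λy, z=hλ:
  order 4, 4-stage ⇒ R(z)=1+z+z^2/2+z^3/6+z^4/24
  (e.g. R(-1.66)=0.27181, |R|=0.27181)

Find x<0 with |R(x)|<1.
x=-1.66: |R|=0.2718
|R(-0.96)|=0.3887 |R(-0.68)|=0.5077 |R(-0.52)|=0.5948
Bisect:
  x_lo=-3.1733 |R|=1.7609  x_hi=-0.1383 |R|=0.8709
  mid=-1.65579 |R|=0.27162 →hi
  mid=-2.41454 |R|=0.57054 →hi
  mid=-2.79392 |R|=1.01309 →lo
  mid=-2.60423 |R|=0.75962 →hi
  mid=-2.69908 |R|=0.87761 →hi
  mid=-2.74650 |R|=0.94307 →hi
  mid=-2.77021 |R|=0.97750 →hi
  ...
  [-2.78540,-2.78522] ⇒ x*=-2.7853
Interval (-2.7853, 0).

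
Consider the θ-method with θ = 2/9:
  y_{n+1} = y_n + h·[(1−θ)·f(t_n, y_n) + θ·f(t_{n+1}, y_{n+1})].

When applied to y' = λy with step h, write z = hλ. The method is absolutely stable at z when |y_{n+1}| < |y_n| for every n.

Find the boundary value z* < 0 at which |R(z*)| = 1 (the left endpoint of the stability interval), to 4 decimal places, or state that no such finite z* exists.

On y'=λy, z=hλ:
  y_{n+1} = y_n + z·[7/9·y_n + 2/9·y_{n+1}] ⇒ (1 − 2/9z)y_{n+1} = (1 + 7/9z)y_n
  ⇒ R(z) = (1 + 7/9z)/(1 − 2/9z).

Need |R(x)|<1, x<0.
x=-1.37: |R|=0.0503
R=−1: 1+7/9x = −1+2/9x ⇒ -5/9x=2 ⇒ x=2/(-5/9)=-3.6000
Confirm numerically:
  x=-3.545: |R|=0.98291 <1
  x=-3.341: |R|=0.91742 <1
  x=-3.094: |R|=0.83342 <1
  x=-2.565: |R|=0.63376 <1
  x=-3.996: |R|=1.11653 >1
  x=-3.659: |R|=1.01808 >1
Stable set (-3.6000, 0).

z* = -3.6000.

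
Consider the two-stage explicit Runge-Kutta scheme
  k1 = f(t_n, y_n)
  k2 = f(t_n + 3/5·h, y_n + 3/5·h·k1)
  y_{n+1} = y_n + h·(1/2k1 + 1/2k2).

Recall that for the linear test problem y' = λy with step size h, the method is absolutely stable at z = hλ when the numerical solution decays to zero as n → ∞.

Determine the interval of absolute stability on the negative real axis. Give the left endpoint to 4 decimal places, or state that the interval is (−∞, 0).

z∈(-3.3333,0).

On y'=λy, z=hλ:
  k1=λy_n ⇒ h·k1=z·y_n;  k2=λ(1+3/5z)y_n ⇒ h·k2=z(1+3/5z)y_n
  y_{n+1}/y_n = 1 + 1/2z + 1/2z(1+3/5z) = 1 + z + 3/10z²
  so R(z) = 1 + z + 3/10z².

Find x<0 with |R(x)|<1.
x=-1.43: |R|=0.1835
R=1: x+3/10x²=0 ⇒ x=−10/3=-3.3333; min R=1−1/(4·3/10)=0.1667>−1
Confirm numerically:
  x=-1.959: |R|=0.19230 <1
  x=-1.875: |R|=0.17969 <1
  x=-1.781: |R|=0.17059 <1
  x=-1.586: |R|=0.16862 <1
  x=-3.861: |R|=1.61120 >1
  x=-3.484: |R|=1.15748 >1
  x=-3.401: |R|=1.06904 >1
Stable set (-3.3333, 0).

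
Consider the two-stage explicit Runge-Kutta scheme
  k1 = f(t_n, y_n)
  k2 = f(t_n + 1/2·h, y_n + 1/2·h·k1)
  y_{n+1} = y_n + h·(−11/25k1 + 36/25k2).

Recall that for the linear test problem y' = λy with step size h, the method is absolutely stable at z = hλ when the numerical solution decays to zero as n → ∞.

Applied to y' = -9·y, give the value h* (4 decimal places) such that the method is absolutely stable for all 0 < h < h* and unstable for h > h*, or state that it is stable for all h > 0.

(-1.3889,0); λ=-9 ⇒ h* = (25/18)/9 = 0.1543.

Test eqn y'=λy, z=hλ:
  k1=λy_n ⇒ h·k1=z·y_n;  k2=λ(1+1/2z)y_n ⇒ h·k2=z(1+1/2z)y_n
  y_{n+1}/y_n = 1 − 11/25z + 36/25z(1+1/2z) = 1 + z + 18/25z²
  Hence R(z) = 1 + z + 18/25z².

Boundary: |R(x)|=1, x<0.
x=-1.16: |R|=0.8088
R=1: x+18/25x²=0 ⇒ x=−25/18=-1.3889; min R=1−1/(4·18/25)=0.6528>−1
Confirm numerically:
  x=-0.761: |R|=0.65597 <1
  x=-0.622: |R|=0.65656 <1
  x=-1.850: |R|=1.61420 >1
  x=-1.566: |R|=1.19970 >1
Stable set (-1.3889, 0).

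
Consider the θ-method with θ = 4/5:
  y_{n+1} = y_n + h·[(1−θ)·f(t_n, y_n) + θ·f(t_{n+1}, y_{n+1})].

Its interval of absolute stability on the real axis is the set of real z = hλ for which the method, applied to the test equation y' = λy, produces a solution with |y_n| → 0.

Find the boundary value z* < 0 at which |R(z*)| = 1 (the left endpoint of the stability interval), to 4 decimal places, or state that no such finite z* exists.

(−∞, 0) — no finite endpoint.

Test eqn y'=λy, z=hλ:
  y_{n+1} = y_n + z·[1/5·y_n + 4/5·y_{n+1}] ⇒ (1 − 4/5z)y_{n+1} = (1 + 1/5z)y_n
  ⇒ R(z) = (1 + 1/5z)/(1 − 4/5z).

Find x<0 with |R(x)|<1.
x=-1.74: |R|=0.2726
x=-2: |R|=0.2308
x=-10: |R|=0.1111
x=-100: |R|=0.2346
θ=4/5≥1/2 ⇒ |1+1/5x|<|1−4/5x| ∀x<0 ⇒ stable on all of ℝ⁻.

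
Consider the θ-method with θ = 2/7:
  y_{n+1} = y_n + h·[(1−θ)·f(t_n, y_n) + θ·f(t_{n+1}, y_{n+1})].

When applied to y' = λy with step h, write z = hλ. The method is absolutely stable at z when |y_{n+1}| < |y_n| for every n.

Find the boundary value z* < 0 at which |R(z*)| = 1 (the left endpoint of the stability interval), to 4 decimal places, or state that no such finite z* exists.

left endpoint -4.6667.

Test eqn y'=λy, z=hλ:
  y_{n+1} = y_n + z·[5/7·y_n + 2/7·y_{n+1}] ⇒ (1 − 2/7z)y_{n+1} = (1 + 5/7z)y_n
  so R(z) = (1 + 5/7z)/(1 − 2/7z).

Solve |R(x)|<1 on ℝ⁻.
x=-1.75: |R|=0.1667
R=−1: 1+5/7x = −1+2/7x ⇒ -3/7x=2 ⇒ x=2/(-3/7)=-4.6667
Confirm numerically:
  x=-4.467: |R|=0.96241 <1
  x=-4.198: |R|=0.90868 <1
  x=-3.684: |R|=0.79482 <1
  x=-4.918: |R|=1.04478 >1
  x=-4.887: |R|=1.03941 >1
  x=-4.826: |R|=1.02871 >1
So |R|<1 on (-4.6667, 0).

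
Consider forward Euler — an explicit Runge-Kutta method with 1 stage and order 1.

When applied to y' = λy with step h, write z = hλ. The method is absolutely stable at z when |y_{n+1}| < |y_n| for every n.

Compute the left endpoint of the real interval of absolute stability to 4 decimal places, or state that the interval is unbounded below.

Set f=λy, z=hλ:
  order 1, 1-stage ⇒ R(z)=1+z
  (e.g. R(-0.85)=0.15000, |R|=0.15000)

Boundary: |R(x)|=1, x<0.
x=-0.85: |R|=0.1500
|R(-2.35)|=1.3500 |R(-1.88)|=0.8800 |R(-1.18)|=0.1800
Bisect:
  x_lo=-2.7970 |R|=1.7970  x_hi=-0.3787 |R|=0.6213
  mid=-1.58786 |R|=0.58786 →hi
  mid=-2.19245 |R|=1.19245 →lo
  mid=-1.89015 |R|=0.89015 →hi
  mid=-2.04130 |R|=1.04130 →lo
  mid=-1.96573 |R|=0.96573 →hi
  mid=-2.00351 |R|=1.00351 →lo
  mid=-1.98462 |R|=0.98462 →hi
  ...
  [-2.00012,-1.99997] ⇒ x*=-2.0000
Stable set (-2.0000, 0).

z* = -2.0000.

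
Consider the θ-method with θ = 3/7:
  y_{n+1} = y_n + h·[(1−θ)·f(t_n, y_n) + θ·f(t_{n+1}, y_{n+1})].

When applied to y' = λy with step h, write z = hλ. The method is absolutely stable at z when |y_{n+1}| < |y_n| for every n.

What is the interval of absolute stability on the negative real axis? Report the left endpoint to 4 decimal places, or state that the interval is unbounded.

z∈(-14.0000,0).

Set f=λy, z=hλ:
  y_{n+1} = y_n + z·[4/7·y_n + 3/7·y_{n+1}] ⇒ (1 − 3/7z)y_{n+1} = (1 + 4/7z)y_n
  so R(z) = (1 + 4/7z)/(1 − 3/7z).

Boundary: |R(x)|=1, x<0.
x=-1.74: |R|=0.0033
R=−1: 1+4/7x = −1+3/7x ⇒ -1/7x=2 ⇒ x=2/(-1/7)=-14.0000
Confirm numerically:
  x=-12.861: |R|=0.97501 <1
  x=-9.963: |R|=0.89056 <1
  x=-9.774: |R|=0.88365 <1
  x=-7.892: |R|=0.80089 <1
  x=-14.546: |R|=1.01078 >1
  x=-14.270: |R|=1.00542 >1
  x=-14.255: |R|=1.00512 >1
So |R|<1 on (-14.0000, 0).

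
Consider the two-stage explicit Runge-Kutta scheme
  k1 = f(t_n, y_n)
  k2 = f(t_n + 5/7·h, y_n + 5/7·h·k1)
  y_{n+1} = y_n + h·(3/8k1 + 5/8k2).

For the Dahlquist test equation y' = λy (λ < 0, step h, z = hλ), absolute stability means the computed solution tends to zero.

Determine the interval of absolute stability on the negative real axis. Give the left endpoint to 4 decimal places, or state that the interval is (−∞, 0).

With y'=λy (z=hλ):
  k1=λy_n ⇒ h·k1=z·y_n;  k2=λ(1+5/7z)y_n ⇒ h·k2=z(1+5/7z)y_n
  y_{n+1}/y_n = 1 + 3/8z + 5/8z(1+5/7z) = 1 + z + 25/56z²
  ⇒ R(z) = 1 + z + 25/56z².

Boundary: |R(x)|=1, x<0.
x=-0.42: |R|=0.6587
R=1: x+25/56x²=0 ⇒ x=−56/25=-2.2400; min R=1−1/(4·25/56)=0.4400>−1
Confirm numerically:
  x=-1.968: |R|=0.76103 <1
  x=-1.481: |R|=0.49818 <1
  x=-1.378: |R|=0.46972 <1
  x=-0.976: |R|=0.44926 <1
  x=-2.697: |R|=1.55024 >1
  x=-2.433: |R|=1.20963 >1
Interval (-2.2400, 0).

(-2.2400, 0).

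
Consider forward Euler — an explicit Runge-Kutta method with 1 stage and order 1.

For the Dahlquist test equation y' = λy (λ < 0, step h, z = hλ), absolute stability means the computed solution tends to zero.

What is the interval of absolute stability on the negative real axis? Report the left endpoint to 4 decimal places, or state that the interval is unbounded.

z∈(-2.0000,0).

On y'=λy, z=hλ:
  order 1, 1-stage ⇒ R(z)=1+z
  (e.g. R(-0.89)=0.11000, |R|=0.11000)

Need |R(x)|<1, x<0.
x=-0.89: |R|=0.1100
|R(-2.33)|=1.3300 |R(-2.06)|=1.0600 |R(-1.95)|=0.9500
Bisect:
  x_lo=-2.3128 |R|=1.3128  x_hi=-0.2369 |R|=0.7631
  mid=-1.27487 |R|=0.27487 →hi
  mid=-1.79386 |R|=0.79386 →hi
  mid=-2.05335 |R|=1.05335 →lo
  mid=-1.92361 |R|=0.92361 →hi
  mid=-1.98848 |R|=0.98848 →hi
  mid=-2.02092 |R|=1.02092 →lo
  mid=-2.00470 |R|=1.00470 →lo
  mid=-1.99659 |R|=0.99659 →hi
  ...
  [-2.00001,-1.99988] ⇒ x*=-2.0000
Interval (-2.0000, 0).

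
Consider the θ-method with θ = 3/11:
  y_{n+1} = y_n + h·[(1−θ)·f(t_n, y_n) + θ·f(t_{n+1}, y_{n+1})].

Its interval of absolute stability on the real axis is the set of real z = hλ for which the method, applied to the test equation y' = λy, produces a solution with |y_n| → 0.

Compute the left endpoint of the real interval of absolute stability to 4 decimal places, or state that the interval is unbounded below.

z* = -4.4000.

With y'=λy (z=hλ):
  y_{n+1} = y_n + z·[8/11·y_n + 3/11·y_{n+1}] ⇒ (1 − 3/11z)y_{n+1} = (1 + 8/11z)y_n
  ⇒ R(z) = (1 + 8/11z)/(1 − 3/11z).

Find x<0 with |R(x)|<1.
x=-0.37: |R|=0.6639
R=−1: 1+8/11x = −1+3/11x ⇒ -5/11x=2 ⇒ x=2/(-5/11)=-4.4000
Confirm numerically:
  x=-4.271: |R|=0.97291 <1
  x=-3.989: |R|=0.91052 <1
  x=-2.941: |R|=0.63199 <1
  x=-4.931: |R|=1.10293 >1
  x=-4.719: |R|=1.06340 >1
So |R|<1 on (-4.4000, 0).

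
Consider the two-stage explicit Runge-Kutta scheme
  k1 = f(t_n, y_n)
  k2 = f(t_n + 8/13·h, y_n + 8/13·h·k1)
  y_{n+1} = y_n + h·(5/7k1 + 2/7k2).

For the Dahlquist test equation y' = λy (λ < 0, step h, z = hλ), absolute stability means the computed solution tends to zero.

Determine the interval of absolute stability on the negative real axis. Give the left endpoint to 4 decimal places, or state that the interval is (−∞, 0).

(-5.6875, 0).

Set f=λy, z=hλ:
  k1=λy_n ⇒ h·k1=z·y_n;  k2=λ(1+8/13z)y_n ⇒ h·k2=z(1+8/13z)y_n
  y_{n+1}/y_n = 1 + 5/7z + 2/7z(1+8/13z) = 1 + z + 16/91z²
  Hence R(z) = 1 + z + 16/91z².

Boundary: |R(x)|=1, x<0.
x=-0.87: |R|=0.2631
R=1: x+16/91x²=0 ⇒ x=−91/16=-5.6875; min R=1−1/(4·16/91)=-0.4219>−1
Confirm numerically:
  x=-5.570: |R|=0.88493 <1
  x=-4.812: |R|=0.25927 <1
  x=-3.469: |R|=0.35314 <1
  x=-2.661: |R|=0.41600 <1
  x=-6.172: |R|=1.52577 >1
  x=-5.862: |R|=1.17985 >1
  x=-5.810: |R|=1.12514 >1
So |R|<1 on (-5.6875, 0).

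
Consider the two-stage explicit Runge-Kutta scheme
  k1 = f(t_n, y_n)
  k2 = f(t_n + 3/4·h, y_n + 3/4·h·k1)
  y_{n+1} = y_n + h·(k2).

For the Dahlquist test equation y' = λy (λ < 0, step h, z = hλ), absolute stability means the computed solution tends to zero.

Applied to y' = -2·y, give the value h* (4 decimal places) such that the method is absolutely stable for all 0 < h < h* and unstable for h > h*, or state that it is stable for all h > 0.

(-1.3333,0); λ=-2 ⇒ h* = (4/3)/2 = 0.6667.

With y'=λy (z=hλ):
  k1=λy_n ⇒ h·k1=z·y_n;  k2=λ(1+3/4z)y_n ⇒ h·k2=z(1+3/4z)y_n
  y_{n+1}/y_n = 1 + z(1+3/4z) = 1 + z + 3/4z²
  R(z) = 1 + z + 3/4z².

Find x<0 with |R(x)|<1.
x=-0.45: |R|=0.7019
R=1: x+3/4x²=0 ⇒ x=−4/3=-1.3333; min R=1−1/(4·3/4)=0.6667>−1
Confirm numerically:
  x=-1.073: |R|=0.79050 <1
  x=-0.902: |R|=0.70820 <1
  x=-0.831: |R|=0.68692 <1
  x=-0.574: |R|=0.67311 <1
  x=-1.866: |R|=1.74547 >1
  x=-1.821: |R|=1.66603 >1
Stable set (-1.3333, 0).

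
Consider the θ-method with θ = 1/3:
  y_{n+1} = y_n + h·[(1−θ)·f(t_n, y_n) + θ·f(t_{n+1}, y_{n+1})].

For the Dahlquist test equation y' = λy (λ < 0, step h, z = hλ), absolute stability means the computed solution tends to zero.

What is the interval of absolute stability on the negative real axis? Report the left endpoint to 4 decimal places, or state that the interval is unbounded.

With y'=λy (z=hλ):
  y_{n+1} = y_n + z·[2/3·y_n + 1/3·y_{n+1}] ⇒ (1 − 1/3z)y_{n+1} = (1 + 2/3z)y_n
  R(z) = (1 + 2/3z)/(1 − 1/3z).

Solve |R(x)|<1 on ℝ⁻.
x=-1.55: |R|=0.0220
R=−1: 1+2/3x = −1+1/3x ⇒ -1/3x=2 ⇒ x=2/(-1/3)=-6.0000
Confirm numerically:
  x=-5.978: |R|=0.99755 <1
  x=-5.977: |R|=0.99744 <1
  x=-3.587: |R|=0.63367 <1
  x=-6.556: |R|=1.05818 >1
  x=-6.173: |R|=1.01886 >1
So |R|<1 on (-6.0000, 0).

z∈(-6.0000,0).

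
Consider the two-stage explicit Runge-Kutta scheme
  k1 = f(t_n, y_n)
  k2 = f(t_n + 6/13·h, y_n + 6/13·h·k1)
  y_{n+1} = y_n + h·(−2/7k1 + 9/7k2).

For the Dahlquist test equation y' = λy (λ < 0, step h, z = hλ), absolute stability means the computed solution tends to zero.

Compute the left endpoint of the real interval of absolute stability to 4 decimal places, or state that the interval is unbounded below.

z* = -1.6852.

On y'=λy, z=hλ:
  k1=λy_n ⇒ h·k1=z·y_n;  k2=λ(1+6/13z)y_n ⇒ h·k2=z(1+6/13z)y_n
  y_{n+1}/y_n = 1 − 2/7z + 9/7z(1+6/13z) = 1 + z + 54/91z²
  ⇒ R(z) = 1 + z + 54/91z².

Need |R(x)|<1, x<0.
x=-1.21: |R|=0.6588
R=1: x+54/91x²=0 ⇒ x=−91/54=-1.6852; min R=1−1/(4·54/91)=0.5787>−1
Confirm numerically:
  x=-1.322: |R|=0.71509 <1
  x=-1.177: |R|=0.64506 <1
  x=-1.089: |R|=0.61473 <1
  x=-1.023: |R|=0.59802 <1
  x=-2.084: |R|=1.49320 >1
  x=-1.990: |R|=1.35995 >1
  x=-1.816: |R|=1.14097 >1
Interval (-1.6852, 0).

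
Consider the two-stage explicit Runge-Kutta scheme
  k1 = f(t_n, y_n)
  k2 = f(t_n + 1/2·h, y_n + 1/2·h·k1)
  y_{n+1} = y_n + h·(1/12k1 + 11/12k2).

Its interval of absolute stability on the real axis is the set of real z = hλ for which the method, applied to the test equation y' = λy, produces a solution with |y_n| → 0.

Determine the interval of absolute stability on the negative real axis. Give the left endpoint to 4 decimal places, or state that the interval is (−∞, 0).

On y'=λy, z=hλ:
  k1=λy_n ⇒ h·k1=z·y_n;  k2=λ(1+1/2z)y_n ⇒ h·k2=z(1+1/2z)y_n
  y_{n+1}/y_n = 1 + 1/12z + 11/12z(1+1/2z) = 1 + z + 11/24z²
  R(z) = 1 + z + 11/24z².

Boundary: |R(x)|=1, x<0.
x=-1.26: |R|=0.4677
R=1: x+11/24x²=0 ⇒ x=−24/11=-2.1818; min R=1−1/(4·11/24)=0.4545>−1
Confirm numerically:
  x=-1.744: |R|=0.65004 <1
  x=-1.733: |R|=0.64351 <1
  x=-1.165: |R|=0.45706 <1
  x=-2.605: |R|=1.50526 >1
  x=-2.441: |R|=1.28997 >1
Interval (-2.1818, 0).

(-2.1818, 0).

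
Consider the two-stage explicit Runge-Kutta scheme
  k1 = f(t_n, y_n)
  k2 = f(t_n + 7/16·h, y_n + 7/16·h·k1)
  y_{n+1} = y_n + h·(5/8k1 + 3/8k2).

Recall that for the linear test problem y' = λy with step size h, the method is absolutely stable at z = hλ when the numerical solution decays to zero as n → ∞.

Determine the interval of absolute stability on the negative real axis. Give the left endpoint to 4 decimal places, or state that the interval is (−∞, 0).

(-6.0952, 0).

On y'=λy, z=hλ:
  k1=λy_n ⇒ h·k1=z·y_n;  k2=λ(1+7/16z)y_n ⇒ h·k2=z(1+7/16z)y_n
  y_{n+1}/y_n = 1 + 5/8z + 3/8z(1+7/16z) = 1 + z + 21/128z²
  ⇒ R(z) = 1 + z + 21/128z².

Boundary: |R(x)|=1, x<0.
x=-1.54: |R|=0.1509
R=1: x+21/128x²=0 ⇒ x=−128/21=-6.0952; min R=1−1/(4·21/128)=-0.5238>−1
Confirm numerically:
  x=-5.713: |R|=0.64173 <1
  x=-4.632: |R|=0.11197 <1
  x=-2.698: |R|=0.50376 <1
  x=-2.600: |R|=0.49094 <1
  x=-6.494: |R|=1.42485 >1
  x=-6.189: |R|=1.09520 >1
Stable set (-6.0952, 0).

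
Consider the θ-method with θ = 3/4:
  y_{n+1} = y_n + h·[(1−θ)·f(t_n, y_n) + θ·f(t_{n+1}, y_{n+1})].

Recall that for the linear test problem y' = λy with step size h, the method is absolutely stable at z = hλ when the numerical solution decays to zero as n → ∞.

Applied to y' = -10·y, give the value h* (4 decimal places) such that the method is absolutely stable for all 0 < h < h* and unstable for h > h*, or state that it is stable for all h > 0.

With y'=λy (z=hλ):
  y_{n+1} = y_n + z·[1/4·y_n + 3/4·y_{n+1}] ⇒ (1 − 3/4z)y_{n+1} = (1 + 1/4z)y_n
  ⇒ R(z) = (1 + 1/4z)/(1 − 3/4z).

Find x<0 with |R(x)|<1.
x=-0.96: |R|=0.4419
x=-2: |R|=0.2000
x=-10: |R|=0.1765
x=-100: |R|=0.3158
θ=3/4≥1/2 ⇒ |1+1/4x|<|1−3/4x| ∀x<0 ⇒ unbounded interval.

(−∞, 0) — no finite endpoint. Any h>0 works for λ=-10.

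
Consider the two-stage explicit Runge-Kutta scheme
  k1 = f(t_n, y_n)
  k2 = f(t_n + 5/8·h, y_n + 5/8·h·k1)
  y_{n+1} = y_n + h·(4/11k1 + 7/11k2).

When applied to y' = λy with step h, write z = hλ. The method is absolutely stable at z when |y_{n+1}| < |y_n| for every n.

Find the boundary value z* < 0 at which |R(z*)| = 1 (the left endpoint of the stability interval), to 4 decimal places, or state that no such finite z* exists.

left endpoint -2.5143.

On y'=λy, z=hλ:
  k1=λy_n ⇒ h·k1=z·y_n;  k2=λ(1+5/8z)y_n ⇒ h·k2=z(1+5/8z)y_n
  y_{n+1}/y_n = 1 + 4/11z + 7/11z(1+5/8z) = 1 + z + 35/88z²
  so R(z) = 1 + z + 35/88z².

Find x<0 with |R(x)|<1.
x=-0.49: |R|=0.6055
R=1: x+35/88x²=0 ⇒ x=−88/35=-2.5143; min R=1−1/(4·35/88)=0.3714>−1
Confirm numerically:
  x=-1.899: |R|=0.53528 <1
  x=-1.350: |R|=0.37486 <1
  x=-1.188: |R|=0.37333 <1
  x=-2.852: |R|=1.38308 >1
  x=-2.803: |R|=1.32187 >1
  x=-2.570: |R|=1.05695 >1
Stable set (-2.5143, 0).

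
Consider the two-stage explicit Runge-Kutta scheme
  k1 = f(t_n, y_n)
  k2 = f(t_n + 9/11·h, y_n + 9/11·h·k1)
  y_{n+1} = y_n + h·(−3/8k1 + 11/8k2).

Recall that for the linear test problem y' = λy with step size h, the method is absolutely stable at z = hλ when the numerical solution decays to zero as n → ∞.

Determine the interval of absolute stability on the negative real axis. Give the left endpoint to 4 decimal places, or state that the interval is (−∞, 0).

Set f=λy, z=hλ:
  k1=λy_n ⇒ h·k1=z·y_n;  k2=λ(1+9/11z)y_n ⇒ h·k2=z(1+9/11z)y_n
  y_{n+1}/y_n = 1 − 3/8z + 11/8z(1+9/11z) = 1 + z + 9/8z²
  R(z) = 1 + z + 9/8z².

Boundary: |R(x)|=1, x<0.
x=-1.66: |R|=2.4400
R=1: x+9/8x²=0 ⇒ x=−8/9=-0.8889; min R=1−1/(4·9/8)=0.7778>−1
Confirm numerically:
  x=-0.709: |R|=0.85652 <1
  x=-0.695: |R|=0.84840 <1
  x=-0.436: |R|=0.77786 <1
  x=-0.416: |R|=0.77869 <1
  x=-1.148: |R|=1.33464 >1
  x=-1.087: |R|=1.24227 >1
Stable set (-0.8889, 0).

z∈(-0.8889,0).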